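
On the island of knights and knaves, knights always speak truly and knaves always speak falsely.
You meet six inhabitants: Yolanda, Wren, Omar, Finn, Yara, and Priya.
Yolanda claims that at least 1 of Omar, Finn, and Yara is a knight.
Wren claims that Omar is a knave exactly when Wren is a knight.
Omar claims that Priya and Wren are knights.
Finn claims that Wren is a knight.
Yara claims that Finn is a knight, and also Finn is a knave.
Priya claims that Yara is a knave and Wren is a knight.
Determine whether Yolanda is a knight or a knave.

Yolanda is a knave.

Consistent assignments: {Yolanda=knave, Wren=knave, Omar=knave, Finn=knave, Yara=knave, Priya=knave}
In every consistent assignment, Yolanda is a knave.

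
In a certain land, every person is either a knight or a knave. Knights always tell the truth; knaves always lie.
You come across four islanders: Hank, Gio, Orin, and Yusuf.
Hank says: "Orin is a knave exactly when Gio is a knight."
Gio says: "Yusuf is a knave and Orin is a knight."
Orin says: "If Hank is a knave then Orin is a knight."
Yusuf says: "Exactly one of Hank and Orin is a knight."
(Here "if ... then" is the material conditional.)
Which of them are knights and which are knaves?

Hank is a knave, Gio is a knave, Orin is a knave, and Yusuf is a knave.

Suppose Hank is a knight. Then Hank's statement "Orin is a knave exactly when Gio is a knight" would have to be true. Checking the 8 ways to assign the others, none is consistent with every speaker.
(For instance, with Gio=knave, Orin=knave, Yusuf=knave, Hank's claim "Orin is a knave exactly when Gio is a knight" comes out false where it would need to be true.)
So Hank must be a knave, making "Orin is a knave exactly when Gio is a knight" false. Taking Hank=knave, Gio=knave, Orin=knave, Yusuf=knave, each remaining statement checks out:
  Gio (knave): "Yusuf is a knave and Orin is a knight" — false. ✓
  Orin (knave): "if Hank is a knave then Orin is a knight" — false. ✓
  Yusuf (knave): "exactly one of Hank and Orin is a knight" — false. ✓
This is the unique consistent assignment.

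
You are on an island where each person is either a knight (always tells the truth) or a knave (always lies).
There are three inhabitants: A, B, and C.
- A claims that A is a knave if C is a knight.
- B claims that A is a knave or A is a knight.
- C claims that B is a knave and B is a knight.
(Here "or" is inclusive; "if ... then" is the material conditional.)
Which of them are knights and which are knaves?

Knights: A and B. Knaves: C.

A is a knight, so "A is a knave if C is a knight" must be true — and it is.
Since B is a knight, "A is a knave or A is a knight" needs to be true, which holds.
Since C is a knave, "B is a knave and B is a knight" needs to be false, which holds.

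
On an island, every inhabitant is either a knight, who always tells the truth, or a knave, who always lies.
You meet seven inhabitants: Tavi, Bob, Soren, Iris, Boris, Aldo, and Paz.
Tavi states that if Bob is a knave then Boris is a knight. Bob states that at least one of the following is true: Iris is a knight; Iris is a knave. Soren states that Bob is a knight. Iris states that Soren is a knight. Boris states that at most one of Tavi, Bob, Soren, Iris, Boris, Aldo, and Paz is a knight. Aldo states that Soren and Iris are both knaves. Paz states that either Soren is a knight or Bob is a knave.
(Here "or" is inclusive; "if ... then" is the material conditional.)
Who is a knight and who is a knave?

Tavi is a knight, Bob is a knight, Soren is a knight, Iris is a knight, Boris is a knave, Aldo is a knave, and Paz is a knight.

Since Tavi is a knight, "if Bob is a knave then Boris is a knight" needs to be True, which holds.
Bob (knight): "at least one of the following is true: Iris is a knight; Iris is a knave" — True. ✓
Soren is a knight, so "Bob is a knight" must be True — and it is.
Iris (knight): "Soren is a knight" — True. ✓
Boris is a knave, so "at most one of Tavi, Bob, Soren, Iris, Boris, Aldo, and Paz is a knight" must be false — and it is.
Aldo (knave): "Soren and Iris are both knaves" — false. ✓
Paz is a knight, and the claim "either Soren is a knight or Bob is a knave" is indeed True.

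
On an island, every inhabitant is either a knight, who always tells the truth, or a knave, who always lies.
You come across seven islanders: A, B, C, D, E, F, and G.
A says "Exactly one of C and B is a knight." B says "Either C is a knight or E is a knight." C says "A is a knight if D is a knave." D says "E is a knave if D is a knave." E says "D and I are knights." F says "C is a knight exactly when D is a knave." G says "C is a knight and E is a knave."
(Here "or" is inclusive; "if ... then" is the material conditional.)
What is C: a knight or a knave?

C is a knight.

Consistent assignments: {A=knave, B=knight, C=knight, D=knight, E=knight, F=knave, G=knave}; {A=knave, B=knight, C=knight, D=knight, E=knave, F=knave, G=knight}
In every consistent assignment, C is a knight.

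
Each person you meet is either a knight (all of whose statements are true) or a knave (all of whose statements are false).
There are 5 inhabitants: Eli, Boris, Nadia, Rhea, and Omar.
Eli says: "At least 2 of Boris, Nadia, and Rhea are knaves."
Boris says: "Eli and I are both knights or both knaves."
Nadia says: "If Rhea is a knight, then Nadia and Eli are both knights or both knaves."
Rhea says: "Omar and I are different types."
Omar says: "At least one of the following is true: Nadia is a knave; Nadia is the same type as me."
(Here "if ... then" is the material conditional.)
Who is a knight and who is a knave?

Eli is a knight, Boris is a knave, Nadia is a knight, Rhea is a knave, and Omar is a knave.

Eli (knight): "at least 2 of Boris, Nadia, and Rhea are knaves" — True. ✓
Boris is a knave; "Eli and I are both knights or both knaves" is False, as required.
Nadia is a knight, so "if Rhea is a knight, then Nadia and Eli are both knights or both knaves" must be True — and it is.
As a knave, Rhea's statement "Omar and I are different types" should be False; it is.
Omar is a knave; "at least one of the following is true: Nadia is a knave; Nadia is the same type as me" is False, as required.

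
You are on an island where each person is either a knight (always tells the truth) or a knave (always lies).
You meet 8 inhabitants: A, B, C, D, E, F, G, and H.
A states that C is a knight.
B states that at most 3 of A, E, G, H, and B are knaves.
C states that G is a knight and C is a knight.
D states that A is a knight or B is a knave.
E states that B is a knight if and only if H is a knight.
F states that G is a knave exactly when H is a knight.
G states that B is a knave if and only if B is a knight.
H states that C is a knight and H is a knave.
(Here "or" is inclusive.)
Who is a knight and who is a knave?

Since A is a knave, "C is a knight" needs to be False, which holds.
Since B is a knave, "at most 3 of A, E, G, H, and B are knaves" needs to be False, which holds.
C is a knave, and the claim "G is a knight and C is a knight" is indeed False.
D is a knight; "A is a knight or B is a knave" is true, as required.
E is a knight; "B is a knight if and only if H is a knight" is true, as required.
F is a knave, so "G is a knave exactly when H is a knight" must be False — and it is.
G is a knave, and the claim "B is a knave if and only if B is a knight" is indeed False.
H is a knave; "C is a knight and H is a knave" is False, as required.

A is a knave, B is a knave, C is a knave, D is a knight, E is a knight, F is a knave, G is a knave, and H is a knave.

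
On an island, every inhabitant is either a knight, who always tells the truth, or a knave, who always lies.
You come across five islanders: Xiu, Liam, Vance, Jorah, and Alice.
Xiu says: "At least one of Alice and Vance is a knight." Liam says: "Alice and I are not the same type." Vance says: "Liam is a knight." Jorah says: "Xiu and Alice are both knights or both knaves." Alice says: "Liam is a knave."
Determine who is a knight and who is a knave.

Knights: Xiu, Liam, and Vance. Knaves: Jorah and Alice.

Suppose Xiu is a knave. Then Xiu's statement "at least one of Alice and Vance is a knight" would have to be false. Checking the 16 ways to assign the others, none is consistent with every speaker.
(For instance, with Liam=knight, Vance=knight, Jorah=knave, Alice=knave, Xiu's claim "at least one of Alice and Vance is a knight" comes out true where it would need to be false.)
So Xiu must be a knight, making "at least one of Alice and Vance is a knight" true. Taking Xiu=knight, Liam=knight, Vance=knight, Jorah=knave, Alice=knave, each remaining statement checks out:
  Liam (knight): "Alice and I are not the same type" — true. ✓
  Vance (knight): "Liam is a knight" — true. ✓
  Jorah (knave): "Xiu and Alice are both knights or both knaves" — false. ✓
  Alice (knave): "Liam is a knave" — false. ✓
This is the unique consistent assignment.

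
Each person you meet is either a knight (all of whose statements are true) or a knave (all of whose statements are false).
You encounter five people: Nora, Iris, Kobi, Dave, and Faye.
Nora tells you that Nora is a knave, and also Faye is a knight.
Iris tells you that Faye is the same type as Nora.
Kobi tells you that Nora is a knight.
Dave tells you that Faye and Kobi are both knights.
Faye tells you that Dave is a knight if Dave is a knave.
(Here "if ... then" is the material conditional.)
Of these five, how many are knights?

1

The unique consistent assignment is Nora=knave, Iris=knight, Kobi=knave, Dave=knave, Faye=knave.
That has 1 knight.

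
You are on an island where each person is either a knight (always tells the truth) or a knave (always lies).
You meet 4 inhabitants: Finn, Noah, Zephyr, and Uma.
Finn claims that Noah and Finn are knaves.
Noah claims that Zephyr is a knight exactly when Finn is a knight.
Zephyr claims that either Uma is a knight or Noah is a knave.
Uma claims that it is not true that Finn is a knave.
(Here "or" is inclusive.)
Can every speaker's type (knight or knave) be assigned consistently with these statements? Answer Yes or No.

Yes

One consistent assignment: Finn=knave, Noah=knight, Zephyr=knave, Uma=knave.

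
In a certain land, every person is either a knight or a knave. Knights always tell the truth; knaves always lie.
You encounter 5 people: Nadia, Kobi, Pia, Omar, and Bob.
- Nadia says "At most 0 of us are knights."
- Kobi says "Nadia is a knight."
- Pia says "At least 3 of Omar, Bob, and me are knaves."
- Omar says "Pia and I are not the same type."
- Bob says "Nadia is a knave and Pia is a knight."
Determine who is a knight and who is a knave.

Suppose Nadia is a knight. Then Nadia's statement "at most 0 of us are knights" would have to be true. Checking the 16 ways to assign the others, none is consistent with every speaker.
(For instance, with Kobi=knave, Pia=knave, Omar=knight, Bob=knave, Nadia's claim "at most 0 of us are knights" comes out false where it would need to be true.)
So Nadia must be a knave, making "at most 0 of us are knights" false. Taking Nadia=knave, Kobi=knave, Pia=knave, Omar=knight, Bob=knave, each remaining statement checks out:
  Kobi (knave): "Nadia is a knight" — false. ✓
  Pia (knave): "at least 3 of Omar, Bob, and me are knaves" — false. ✓
  Omar (knight): "Pia and I are not the same type" — true. ✓
  Bob (knave): "Nadia is a knave and Pia is a knight" — false. ✓
This is the unique consistent assignment.

Nadia is a knave, Kobi is a knave, Pia is a knave, Omar is a knight, and Bob is a knave.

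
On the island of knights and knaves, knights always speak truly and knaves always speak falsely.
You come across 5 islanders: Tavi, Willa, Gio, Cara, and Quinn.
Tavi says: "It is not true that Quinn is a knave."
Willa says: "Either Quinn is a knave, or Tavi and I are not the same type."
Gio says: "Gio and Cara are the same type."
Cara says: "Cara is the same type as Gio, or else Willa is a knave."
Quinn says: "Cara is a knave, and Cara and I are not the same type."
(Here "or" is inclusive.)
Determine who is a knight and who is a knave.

Tavi is a knave, and the claim "it is not true that Quinn is a knave" is indeed false.
Willa (knight): "either Quinn is a knave, or Tavi and I are not the same type" — true. ✓
Gio is a knight, and the claim "Gio and Cara are the same type" is indeed true.
Cara (knight): "Cara is the same type as Gio, or else Willa is a knave" — true. ✓
Quinn (knave): "Cara is a knave, and Cara and I are not the same type" — false. ✓

Knights: Willa, Gio, and Cara. Knaves: Tavi and Quinn.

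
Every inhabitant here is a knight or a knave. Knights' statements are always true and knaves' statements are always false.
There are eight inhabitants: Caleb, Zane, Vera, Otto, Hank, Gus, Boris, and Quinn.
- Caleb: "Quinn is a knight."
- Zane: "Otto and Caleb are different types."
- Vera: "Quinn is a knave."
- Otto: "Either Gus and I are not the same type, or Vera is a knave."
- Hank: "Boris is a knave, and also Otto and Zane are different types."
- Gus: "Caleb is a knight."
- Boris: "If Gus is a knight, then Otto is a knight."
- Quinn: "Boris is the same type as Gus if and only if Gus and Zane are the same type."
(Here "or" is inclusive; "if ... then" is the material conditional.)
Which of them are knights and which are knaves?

Caleb is a knave, Zane is a knave, Vera is a knight, Otto is a knave, Hank is a knave, Gus is a knave, Boris is a knight, and Quinn is a knave.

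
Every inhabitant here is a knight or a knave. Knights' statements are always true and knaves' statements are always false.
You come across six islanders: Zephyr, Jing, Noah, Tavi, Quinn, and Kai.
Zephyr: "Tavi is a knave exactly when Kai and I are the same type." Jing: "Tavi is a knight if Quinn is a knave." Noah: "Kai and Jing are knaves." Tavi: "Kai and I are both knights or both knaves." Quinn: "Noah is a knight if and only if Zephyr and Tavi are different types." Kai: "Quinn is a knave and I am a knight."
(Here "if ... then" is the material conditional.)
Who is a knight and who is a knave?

Zephyr is a knight; "Tavi is a knave exactly when Kai and I are the same type" is true, as required.
As a knave, Jing's statement "Tavi is a knight if Quinn is a knave" should be False; it is.
Noah is a knave, and the claim "Kai and Jing are knaves" is indeed False.
Since Tavi is a knave, "Kai and I are both knights or both knaves" needs to be False, which holds.
Since Quinn is a knave, "Noah is a knight if and only if Zephyr and Tavi are different types" needs to be False, which holds.
Kai (knight): "Quinn is a knave and I am a knight" — true. ✓

Zephyr is a knight, Jing is a knave, Noah is a knave, Tavi is a knave, Quinn is a knave, and Kai is a knight.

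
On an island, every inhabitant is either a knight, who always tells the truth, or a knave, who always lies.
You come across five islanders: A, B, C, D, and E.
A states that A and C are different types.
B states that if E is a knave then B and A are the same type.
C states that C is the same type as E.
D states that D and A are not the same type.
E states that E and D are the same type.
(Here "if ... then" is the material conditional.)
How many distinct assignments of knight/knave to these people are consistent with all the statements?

1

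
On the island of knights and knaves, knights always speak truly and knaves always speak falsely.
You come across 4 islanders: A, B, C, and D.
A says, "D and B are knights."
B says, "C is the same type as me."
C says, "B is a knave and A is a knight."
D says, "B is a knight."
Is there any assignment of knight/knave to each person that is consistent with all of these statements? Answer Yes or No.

No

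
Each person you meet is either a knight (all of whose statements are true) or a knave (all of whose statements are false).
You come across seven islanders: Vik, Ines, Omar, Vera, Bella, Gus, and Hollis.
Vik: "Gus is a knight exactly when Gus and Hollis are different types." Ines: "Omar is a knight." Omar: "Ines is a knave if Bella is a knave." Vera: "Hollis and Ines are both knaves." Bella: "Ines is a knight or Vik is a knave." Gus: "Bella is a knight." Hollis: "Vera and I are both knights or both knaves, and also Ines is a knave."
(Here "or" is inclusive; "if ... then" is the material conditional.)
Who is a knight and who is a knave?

Vik is a knight, Ines is a knight, Omar is a knight, Vera is a knave, Bella is a knight, Gus is a knight, and Hollis is a knave.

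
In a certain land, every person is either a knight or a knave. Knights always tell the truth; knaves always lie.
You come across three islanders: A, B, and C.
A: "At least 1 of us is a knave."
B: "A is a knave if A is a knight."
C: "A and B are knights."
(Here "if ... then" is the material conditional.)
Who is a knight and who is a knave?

A is a knight, B is a knave, and C is a knave.

A is a knight; "at least 1 of us is a knave" is true, as required.
Since B is a knave, "A is a knave if A is a knight" needs to be false, which holds.
C is a knave, so "A and B are knights" must be false — and it is.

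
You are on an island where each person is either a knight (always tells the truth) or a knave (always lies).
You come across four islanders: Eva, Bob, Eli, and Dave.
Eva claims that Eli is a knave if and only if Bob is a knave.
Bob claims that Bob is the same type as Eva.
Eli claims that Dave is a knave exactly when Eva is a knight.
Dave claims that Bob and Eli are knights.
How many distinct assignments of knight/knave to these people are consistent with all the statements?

0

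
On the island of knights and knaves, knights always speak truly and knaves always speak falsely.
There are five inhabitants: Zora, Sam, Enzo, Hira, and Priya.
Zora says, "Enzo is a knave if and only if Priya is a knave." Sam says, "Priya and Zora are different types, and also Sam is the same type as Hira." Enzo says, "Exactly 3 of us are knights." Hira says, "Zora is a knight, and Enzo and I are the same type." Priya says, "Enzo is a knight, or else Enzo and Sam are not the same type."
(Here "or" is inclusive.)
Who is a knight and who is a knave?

Knights: Zora, Enzo, and Priya. Knaves: Sam and Hira.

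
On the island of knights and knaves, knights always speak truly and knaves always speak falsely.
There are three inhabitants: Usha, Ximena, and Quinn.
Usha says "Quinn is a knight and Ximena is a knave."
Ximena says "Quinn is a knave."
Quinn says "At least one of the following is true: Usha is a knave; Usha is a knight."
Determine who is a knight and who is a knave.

Usha is a knight, Ximena is a knave, and Quinn is a knight.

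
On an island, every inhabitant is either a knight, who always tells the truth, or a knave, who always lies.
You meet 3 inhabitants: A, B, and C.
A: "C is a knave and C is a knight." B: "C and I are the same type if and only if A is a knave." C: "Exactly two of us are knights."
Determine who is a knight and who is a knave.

A is a knave, B is a knight, and C is a knight.

A is a knave, so "C is a knave and C is a knight" must be False — and it is.
Since B is a knight, "C and I are the same type if and only if A is a knave" needs to be True, which holds.
As a knight, C's statement "exactly two of us are knights" should be True; it is.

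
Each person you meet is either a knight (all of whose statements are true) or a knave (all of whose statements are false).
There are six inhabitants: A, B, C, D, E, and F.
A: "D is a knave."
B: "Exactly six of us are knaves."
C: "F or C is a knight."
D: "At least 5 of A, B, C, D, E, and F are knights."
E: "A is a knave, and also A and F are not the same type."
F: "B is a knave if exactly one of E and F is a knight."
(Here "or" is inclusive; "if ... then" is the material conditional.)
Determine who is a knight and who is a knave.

A is a knight, B is a knave, C is a knight, D is a knave, E is a knave, and F is a knight.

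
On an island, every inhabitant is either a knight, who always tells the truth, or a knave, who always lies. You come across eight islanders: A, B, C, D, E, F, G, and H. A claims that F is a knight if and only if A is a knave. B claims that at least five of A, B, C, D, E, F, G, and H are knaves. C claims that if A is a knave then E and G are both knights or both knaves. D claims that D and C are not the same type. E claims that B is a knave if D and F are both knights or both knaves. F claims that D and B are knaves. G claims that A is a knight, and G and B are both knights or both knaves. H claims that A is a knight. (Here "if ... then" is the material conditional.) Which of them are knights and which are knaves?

A is a knave, so "F is a knight if and only if A is a knave" must be false — and it is.
B is a knight, so "at least five of A, B, C, D, E, F, G, and H are knaves" must be true — and it is.
Since C is a knave, "if A is a knave then E and G are both knights or both knaves" needs to be false, which holds.
D is a knight; "D and C are not the same type" is true, as required.
E is a knight, and the claim "B is a knave if D and F are both knights or both knaves" is indeed true.
F is a knave; "D and B are knaves" is false, as required.
G is a knave; "A is a knight, and G and B are both knights or both knaves" is false, as required.
Since H is a knave, "A is a knight" needs to be false, which holds.

Knights: B, D, and E. Knaves: A, C, F, G, and H.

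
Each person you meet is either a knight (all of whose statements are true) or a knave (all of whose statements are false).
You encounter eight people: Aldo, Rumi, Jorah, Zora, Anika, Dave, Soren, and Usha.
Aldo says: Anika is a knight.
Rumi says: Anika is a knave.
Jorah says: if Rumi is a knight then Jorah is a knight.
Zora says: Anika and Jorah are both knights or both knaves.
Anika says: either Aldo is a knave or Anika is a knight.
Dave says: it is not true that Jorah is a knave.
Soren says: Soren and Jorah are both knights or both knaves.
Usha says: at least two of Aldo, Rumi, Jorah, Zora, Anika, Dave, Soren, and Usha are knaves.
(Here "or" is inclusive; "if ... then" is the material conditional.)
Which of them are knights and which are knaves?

As a knight, Aldo's statement "Anika is a knight" should be True; it is.
Rumi is a knave; "Anika is a knave" is false, as required.
Since Jorah is a knight, "if Rumi is a knight then Jorah is a knight" needs to be True, which holds.
As a knight, Zora's statement "Anika and Jorah are both knights or both knaves" should be True; it is.
Anika (knight): "either Aldo is a knave or Anika is a knight" — True. ✓
Dave is a knight, so "it is not true that Jorah is a knave" must be True — and it is.
As a knave, Soren's statement "Soren and Jorah are both knights or both knaves" should be false; it is.
Usha is a knight, so "at least two of Aldo, Rumi, Jorah, Zora, Anika, Dave, Soren, and Usha are knaves" must be True — and it is.

Knights: Aldo, Jorah, Zora, Anika, Dave, and Usha. Knaves: Rumi and Soren.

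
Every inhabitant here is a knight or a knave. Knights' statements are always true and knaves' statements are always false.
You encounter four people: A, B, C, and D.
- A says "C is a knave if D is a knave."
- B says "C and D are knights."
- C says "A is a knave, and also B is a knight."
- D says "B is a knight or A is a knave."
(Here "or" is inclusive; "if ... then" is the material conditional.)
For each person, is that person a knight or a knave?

Since A is a knight, "C is a knave if D is a knave" needs to be True, which holds.
B is a knave; "C and D are knights" is false, as required.
Since C is a knave, "A is a knave, and also B is a knight" needs to be false, which holds.
D is a knave, so "B is a knight or A is a knave" must be false — and it is.

A is a knight, B is a knave, C is a knave, and D is a knave.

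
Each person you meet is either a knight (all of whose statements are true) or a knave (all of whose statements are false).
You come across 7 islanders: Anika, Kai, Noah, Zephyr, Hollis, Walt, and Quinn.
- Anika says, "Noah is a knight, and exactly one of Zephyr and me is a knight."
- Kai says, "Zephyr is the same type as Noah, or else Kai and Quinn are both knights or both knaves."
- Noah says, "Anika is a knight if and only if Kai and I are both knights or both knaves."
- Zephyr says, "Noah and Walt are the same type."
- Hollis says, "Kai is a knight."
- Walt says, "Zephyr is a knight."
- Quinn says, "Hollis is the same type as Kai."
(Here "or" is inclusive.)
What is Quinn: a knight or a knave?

Consistent assignments: {Anika=knight, Kai=knight, Noah=knight, Zephyr=knave, Hollis=knight, Walt=knave, Quinn=knight}; {Anika=knave, Kai=knave, Noah=knight, Zephyr=knave, Hollis=knave, Walt=knave, Quinn=knight}
In every consistent assignment, Quinn is a knight.

Quinn is a knight.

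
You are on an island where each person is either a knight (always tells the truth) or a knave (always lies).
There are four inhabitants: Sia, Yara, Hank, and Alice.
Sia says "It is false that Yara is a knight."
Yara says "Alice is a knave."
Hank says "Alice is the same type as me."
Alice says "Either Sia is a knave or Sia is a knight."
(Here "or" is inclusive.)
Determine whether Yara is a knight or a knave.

Yara is a knave.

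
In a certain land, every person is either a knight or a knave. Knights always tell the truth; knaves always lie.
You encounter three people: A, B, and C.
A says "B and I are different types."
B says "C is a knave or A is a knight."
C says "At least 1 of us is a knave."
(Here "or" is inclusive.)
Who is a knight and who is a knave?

Suppose A is a knight. Then A's statement "B and I are different types" would have to be true. Checking the 4 ways to assign the others, none is consistent with every speaker.
(For instance, with B=knave, C=knight, B's claim "C is a knave or A is a knight" comes out true where it would need to be false.)
So A must be a knave, making "B and I are different types" false. Taking A=knave, B=knave, C=knight, each remaining statement checks out:
  B (knave): "C is a knave or A is a knight" — false. ✓
  C (knight): "at least 1 of us is a knave" — true. ✓
This is the unique consistent assignment.

Knights: C. Knaves: A and B.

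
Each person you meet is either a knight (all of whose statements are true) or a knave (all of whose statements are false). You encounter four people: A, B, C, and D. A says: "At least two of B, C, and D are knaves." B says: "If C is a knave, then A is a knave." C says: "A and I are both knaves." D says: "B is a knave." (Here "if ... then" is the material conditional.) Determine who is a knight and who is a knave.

A is a knight, B is a knave, C is a knave, and D is a knight.

Suppose A is a knave. Then A's statement "at least two of B, C, and D are knaves" would have to be false. Checking the 8 ways to assign the others, none is consistent with every speaker.
(For instance, with B=knave, C=knave, D=knight, A's claim "at least two of B, C, and D are knaves" comes out true where it would need to be false.)
So A must be a knight, making "at least two of B, C, and D are knaves" true. Taking A=knight, B=knave, C=knave, D=knight, each remaining statement checks out:
  B (knave): "if C is a knave, then A is a knave" — false. ✓
  C (knave): "A and I are both knaves" — false. ✓
  D (knight): "B is a knave" — true. ✓
This is the unique consistent assignment.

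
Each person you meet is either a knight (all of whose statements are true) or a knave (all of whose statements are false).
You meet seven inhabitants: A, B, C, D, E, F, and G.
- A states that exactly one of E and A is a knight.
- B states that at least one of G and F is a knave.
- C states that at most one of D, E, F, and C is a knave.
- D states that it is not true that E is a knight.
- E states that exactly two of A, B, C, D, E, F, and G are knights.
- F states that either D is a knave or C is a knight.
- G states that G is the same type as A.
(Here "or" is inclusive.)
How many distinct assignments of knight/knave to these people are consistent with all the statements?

Consistent assignments:
  A=knight, B=knight, C=knight, D=knight, E=knave, F=knight, G=knave
  A=knight, B=knight, C=knave, D=knight, E=knave, F=knave, G=knight
  A=knight, B=knight, C=knave, D=knight, E=knave, F=knave, G=knave
  A=knight, B=knave, C=knight, D=knight, E=knave, F=knight, G=knight

4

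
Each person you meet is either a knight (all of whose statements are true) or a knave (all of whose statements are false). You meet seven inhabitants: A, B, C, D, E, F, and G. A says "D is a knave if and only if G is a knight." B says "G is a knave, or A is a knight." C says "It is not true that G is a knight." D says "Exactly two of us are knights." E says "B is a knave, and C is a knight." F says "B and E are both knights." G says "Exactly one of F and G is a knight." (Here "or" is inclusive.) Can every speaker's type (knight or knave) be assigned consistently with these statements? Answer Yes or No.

Yes

One consistent assignment: A=knight, B=knight, C=knave, D=knave, E=knave, F=knave, G=knight.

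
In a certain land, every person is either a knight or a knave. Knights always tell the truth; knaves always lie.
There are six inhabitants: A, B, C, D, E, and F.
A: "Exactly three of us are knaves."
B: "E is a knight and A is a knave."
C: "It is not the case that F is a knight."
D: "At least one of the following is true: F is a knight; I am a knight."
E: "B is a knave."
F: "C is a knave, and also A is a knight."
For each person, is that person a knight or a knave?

A is a knight, B is a knave, C is a knight, D is a knave, E is a knight, and F is a knave.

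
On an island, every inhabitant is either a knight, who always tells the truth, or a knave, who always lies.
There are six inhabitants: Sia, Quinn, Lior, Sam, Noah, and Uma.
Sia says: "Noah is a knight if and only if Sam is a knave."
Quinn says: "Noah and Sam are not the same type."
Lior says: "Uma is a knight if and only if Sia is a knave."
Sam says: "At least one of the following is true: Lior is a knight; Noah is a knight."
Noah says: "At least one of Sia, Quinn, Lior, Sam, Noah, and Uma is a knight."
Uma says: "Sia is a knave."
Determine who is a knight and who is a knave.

Sia is a knave, Quinn is a knave, Lior is a knight, Sam is a knight, Noah is a knight, and Uma is a knight.

Sia is a knave, so "Noah is a knight if and only if Sam is a knave" must be false — and it is.
Quinn is a knave, so "Noah and Sam are not the same type" must be false — and it is.
Lior (knight): "Uma is a knight if and only if Sia is a knave" — True. ✓
As a knight, Sam's statement "at least one of the following is true: Lior is a knight; Noah is a knight" should be True; it is.
Noah is a knight, and the claim "at least one of Sia, Quinn, Lior, Sam, Noah, and Uma is a knight" is indeed True.
Uma is a knight, so "Sia is a knave" must be True — and it is.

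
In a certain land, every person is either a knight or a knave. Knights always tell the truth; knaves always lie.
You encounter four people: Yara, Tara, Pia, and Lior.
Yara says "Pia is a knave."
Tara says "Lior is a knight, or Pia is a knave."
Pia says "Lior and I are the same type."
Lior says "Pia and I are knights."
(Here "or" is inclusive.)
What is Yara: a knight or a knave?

Yara is a knave.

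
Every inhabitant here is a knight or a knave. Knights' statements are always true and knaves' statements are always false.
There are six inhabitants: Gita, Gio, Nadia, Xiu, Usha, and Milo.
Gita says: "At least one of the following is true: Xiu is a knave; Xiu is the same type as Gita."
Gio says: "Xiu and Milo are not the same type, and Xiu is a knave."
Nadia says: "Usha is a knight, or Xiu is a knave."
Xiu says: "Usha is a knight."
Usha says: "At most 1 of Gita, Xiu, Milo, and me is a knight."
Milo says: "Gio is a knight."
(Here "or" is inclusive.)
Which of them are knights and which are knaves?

Gita is a knight, Gio is a knight, Nadia is a knight, Xiu is a knave, Usha is a knave, and Milo is a knight.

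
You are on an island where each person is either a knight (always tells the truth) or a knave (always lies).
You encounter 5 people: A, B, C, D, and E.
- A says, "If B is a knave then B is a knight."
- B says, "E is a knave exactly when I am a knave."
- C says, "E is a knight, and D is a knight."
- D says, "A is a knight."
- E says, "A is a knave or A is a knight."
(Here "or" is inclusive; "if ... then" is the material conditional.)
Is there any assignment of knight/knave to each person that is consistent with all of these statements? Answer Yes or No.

Yes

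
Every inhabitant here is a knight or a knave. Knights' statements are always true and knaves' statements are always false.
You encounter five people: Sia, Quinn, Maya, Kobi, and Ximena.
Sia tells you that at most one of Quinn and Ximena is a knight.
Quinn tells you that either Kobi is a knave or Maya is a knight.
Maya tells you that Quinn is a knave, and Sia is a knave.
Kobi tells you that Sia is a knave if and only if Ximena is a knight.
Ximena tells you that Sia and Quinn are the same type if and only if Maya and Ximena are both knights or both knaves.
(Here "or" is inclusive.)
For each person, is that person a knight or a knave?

Knights: Sia and Kobi. Knaves: Quinn, Maya, and Ximena.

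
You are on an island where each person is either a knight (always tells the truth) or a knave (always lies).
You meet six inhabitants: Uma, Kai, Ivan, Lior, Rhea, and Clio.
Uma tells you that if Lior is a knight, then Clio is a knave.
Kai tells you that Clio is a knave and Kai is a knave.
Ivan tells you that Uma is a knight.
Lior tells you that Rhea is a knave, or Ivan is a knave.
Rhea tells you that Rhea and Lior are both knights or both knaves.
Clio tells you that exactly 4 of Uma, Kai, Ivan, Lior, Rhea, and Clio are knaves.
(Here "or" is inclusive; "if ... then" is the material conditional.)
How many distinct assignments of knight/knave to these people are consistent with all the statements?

1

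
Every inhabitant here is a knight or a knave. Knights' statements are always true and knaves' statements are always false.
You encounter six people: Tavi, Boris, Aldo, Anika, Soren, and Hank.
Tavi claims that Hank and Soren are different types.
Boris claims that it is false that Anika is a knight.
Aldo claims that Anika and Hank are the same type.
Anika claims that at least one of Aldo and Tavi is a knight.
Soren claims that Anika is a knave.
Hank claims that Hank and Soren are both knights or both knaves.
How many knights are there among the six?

3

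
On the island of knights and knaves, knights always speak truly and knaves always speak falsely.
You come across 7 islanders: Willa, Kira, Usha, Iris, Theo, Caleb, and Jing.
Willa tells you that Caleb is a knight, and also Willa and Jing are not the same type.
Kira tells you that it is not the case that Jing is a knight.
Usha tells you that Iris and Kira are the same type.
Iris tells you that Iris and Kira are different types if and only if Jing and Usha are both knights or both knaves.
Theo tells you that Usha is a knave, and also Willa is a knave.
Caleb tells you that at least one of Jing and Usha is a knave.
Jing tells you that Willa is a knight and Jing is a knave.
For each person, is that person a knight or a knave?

Willa is a knave, and the claim "Caleb is a knight, and also Willa and Jing are not the same type" is indeed false.
As a knight, Kira's statement "it is not the case that Jing is a knight" should be True; it is.
As a knight, Usha's statement "Iris and Kira are the same type" should be True; it is.
Iris is a knight; "Iris and Kira are different types if and only if Jing and Usha are both knights or both knaves" is True, as required.
Theo is a knave; "Usha is a knave, and also Willa is a knave" is false, as required.
As a knight, Caleb's statement "at least one of Jing and Usha is a knave" should be True; it is.
As a knave, Jing's statement "Willa is a knight and Jing is a knave" should be false; it is.

Knights: Kira, Usha, Iris, and Caleb. Knaves: Willa, Theo, and Jing.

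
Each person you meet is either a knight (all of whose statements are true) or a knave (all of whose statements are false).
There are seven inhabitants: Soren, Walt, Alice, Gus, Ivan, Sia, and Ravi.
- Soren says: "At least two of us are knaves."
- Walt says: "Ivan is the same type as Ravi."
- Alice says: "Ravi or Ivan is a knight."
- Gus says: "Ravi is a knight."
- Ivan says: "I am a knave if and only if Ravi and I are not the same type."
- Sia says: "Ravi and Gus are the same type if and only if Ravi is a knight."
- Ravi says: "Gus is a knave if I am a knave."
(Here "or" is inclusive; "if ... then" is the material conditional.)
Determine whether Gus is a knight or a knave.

Gus is a knight.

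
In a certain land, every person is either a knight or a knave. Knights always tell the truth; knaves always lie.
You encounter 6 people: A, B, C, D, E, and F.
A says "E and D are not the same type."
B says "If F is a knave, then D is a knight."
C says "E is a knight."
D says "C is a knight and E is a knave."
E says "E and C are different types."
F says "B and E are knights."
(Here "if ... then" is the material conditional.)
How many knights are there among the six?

The unique consistent assignment is A=knave, B=knave, C=knave, D=knave, E=knave, F=knave.
That has 0 knights.

0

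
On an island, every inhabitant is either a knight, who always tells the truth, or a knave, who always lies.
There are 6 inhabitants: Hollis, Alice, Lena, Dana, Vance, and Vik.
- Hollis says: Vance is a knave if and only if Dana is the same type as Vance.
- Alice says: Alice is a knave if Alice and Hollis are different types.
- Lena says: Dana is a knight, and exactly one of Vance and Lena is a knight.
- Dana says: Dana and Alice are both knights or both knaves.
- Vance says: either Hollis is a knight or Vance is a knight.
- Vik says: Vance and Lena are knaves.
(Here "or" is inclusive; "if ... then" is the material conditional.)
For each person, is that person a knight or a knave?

As a knight, Hollis's statement "Vance is a knave if and only if Dana is the same type as Vance" should be True; it is.
Alice is a knight; "Alice is a knave if Alice and Hollis are different types" is True, as required.
Lena is a knave, so "Dana is a knight, and exactly one of Vance and Lena is a knight" must be false — and it is.
As a knave, Dana's statement "Dana and Alice are both knights or both knaves" should be false; it is.
Vance (knight): "either Hollis is a knight or Vance is a knight" — True. ✓
Vik is a knave; "Vance and Lena are knaves" is false, as required.

Hollis is a knight, Alice is a knight, Lena is a knave, Dana is a knave, Vance is a knight, and Vik is a knave.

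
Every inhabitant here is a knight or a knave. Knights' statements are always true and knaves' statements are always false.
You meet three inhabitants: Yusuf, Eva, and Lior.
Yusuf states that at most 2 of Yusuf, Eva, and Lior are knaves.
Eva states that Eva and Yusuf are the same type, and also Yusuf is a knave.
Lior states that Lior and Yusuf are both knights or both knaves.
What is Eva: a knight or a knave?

Consistent assignments: {Yusuf=knight, Eva=knave, Lior=knight}; {Yusuf=knight, Eva=knave, Lior=knave}
In every consistent assignment, Eva is a knave.

Eva is a knave.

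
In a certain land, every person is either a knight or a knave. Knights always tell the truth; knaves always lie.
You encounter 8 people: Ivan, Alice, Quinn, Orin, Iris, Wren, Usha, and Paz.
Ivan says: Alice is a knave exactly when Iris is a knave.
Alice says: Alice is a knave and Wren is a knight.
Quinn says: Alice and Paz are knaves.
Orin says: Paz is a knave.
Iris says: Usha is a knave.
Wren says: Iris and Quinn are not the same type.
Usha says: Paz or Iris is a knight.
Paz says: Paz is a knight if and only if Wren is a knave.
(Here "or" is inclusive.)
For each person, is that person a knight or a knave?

Ivan is a knight, Alice is a knave, Quinn is a knave, Orin is a knave, Iris is a knave, Wren is a knave, Usha is a knight, and Paz is a knight.

Ivan (knight): "Alice is a knave exactly when Iris is a knave" — true. ✓
Since Alice is a knave, "Alice is a knave and Wren is a knight" needs to be False, which holds.
Quinn is a knave; "Alice and Paz are knaves" is False, as required.
Orin is a knave, and the claim "Paz is a knave" is indeed False.
Since Iris is a knave, "Usha is a knave" needs to be False, which holds.
Wren (knave): "Iris and Quinn are not the same type" — False. ✓
Since Usha is a knight, "Paz or Iris is a knight" needs to be true, which holds.
Paz is a knight, so "Paz is a knight if and only if Wren is a knave" must be true — and it is.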